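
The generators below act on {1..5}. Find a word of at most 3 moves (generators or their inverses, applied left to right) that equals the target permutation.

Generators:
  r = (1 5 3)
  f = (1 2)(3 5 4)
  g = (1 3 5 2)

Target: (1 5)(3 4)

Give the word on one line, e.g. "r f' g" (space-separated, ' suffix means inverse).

  after f': (1 2)(3 4 5)
  after g': (1 5)(3 4)

f' g'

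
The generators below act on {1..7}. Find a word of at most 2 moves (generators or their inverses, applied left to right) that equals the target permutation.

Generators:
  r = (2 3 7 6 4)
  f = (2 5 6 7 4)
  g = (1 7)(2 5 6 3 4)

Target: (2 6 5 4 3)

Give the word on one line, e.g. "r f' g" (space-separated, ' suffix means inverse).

  after f': (2 4 7 6 5)
  after r': (2 6 5 4 3)

f' r'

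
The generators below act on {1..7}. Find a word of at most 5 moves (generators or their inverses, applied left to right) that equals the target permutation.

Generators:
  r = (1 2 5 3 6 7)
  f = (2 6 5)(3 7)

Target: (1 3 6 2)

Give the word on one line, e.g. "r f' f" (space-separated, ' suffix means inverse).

  after r: (1 2 5 3 6 7)
  after f: (1 6 3 5 7)
  after r': (1 3 2)(5 6)
  after f': (1 7 3 5 2)
  after f': (1 3 6 2)

r f r' f' f'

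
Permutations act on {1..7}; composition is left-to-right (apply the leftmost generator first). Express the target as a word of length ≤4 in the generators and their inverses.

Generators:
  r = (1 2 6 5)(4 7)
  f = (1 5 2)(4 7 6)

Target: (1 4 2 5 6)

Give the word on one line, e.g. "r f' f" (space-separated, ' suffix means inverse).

r' r' f' r'

  after r': (1 5 6 2)(4 7)
  after r': (1 6)(2 5)
  after f': (1 7 4 6 2)
  after r': (1 4 2 5 6)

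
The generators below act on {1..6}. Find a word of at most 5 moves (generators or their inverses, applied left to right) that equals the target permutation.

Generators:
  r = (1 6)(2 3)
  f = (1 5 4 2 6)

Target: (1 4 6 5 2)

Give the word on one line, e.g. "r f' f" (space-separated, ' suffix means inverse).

  after f: (1 5 4 2 6)
  after r: (1 5 4 3 2)
  after r: (1 5 4 2 6)
  after f: (1 4 6 5 2)

f r r f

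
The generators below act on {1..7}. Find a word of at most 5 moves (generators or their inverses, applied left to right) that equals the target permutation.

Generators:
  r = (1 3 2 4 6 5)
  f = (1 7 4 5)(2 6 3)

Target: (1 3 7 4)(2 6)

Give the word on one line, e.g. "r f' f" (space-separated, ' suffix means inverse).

f r f' r

  after f: (1 7 4 5)(2 6 3)
  after r: (1 7 6 2 5 3 4)
  after f': (2 4 5 6 3 7)
  after r: (1 3 7 4)(2 6)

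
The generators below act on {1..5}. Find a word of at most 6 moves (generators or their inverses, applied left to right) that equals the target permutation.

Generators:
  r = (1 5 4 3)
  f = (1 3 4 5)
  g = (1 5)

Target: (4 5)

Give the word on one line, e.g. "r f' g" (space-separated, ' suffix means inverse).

g f' g r f'

  after g: (1 5)
  after f': (1 4 3)
  after g: (1 4 3 5)
  after r: (1 3 4)
  after f': (4 5)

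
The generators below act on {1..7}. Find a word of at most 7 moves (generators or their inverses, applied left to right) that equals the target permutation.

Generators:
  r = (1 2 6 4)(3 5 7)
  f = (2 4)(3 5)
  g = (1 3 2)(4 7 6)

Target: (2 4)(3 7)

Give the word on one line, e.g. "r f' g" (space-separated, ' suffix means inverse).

r' r' f r r

  after r': (1 4 6 2)(3 7 5)
  after r': (1 6)(2 4)(3 5 7)
  after f: (1 6)(5 7)
  after r: (1 4)(2 6)(3 5)
  after r: (2 4)(3 7)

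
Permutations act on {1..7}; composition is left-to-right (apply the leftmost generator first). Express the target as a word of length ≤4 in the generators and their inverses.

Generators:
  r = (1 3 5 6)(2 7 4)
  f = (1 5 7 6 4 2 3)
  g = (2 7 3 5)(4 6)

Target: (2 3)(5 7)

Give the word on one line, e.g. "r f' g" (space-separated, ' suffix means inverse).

  after g': (2 5 3 7)(4 6)
  after g': (2 3)(5 7)

g' g'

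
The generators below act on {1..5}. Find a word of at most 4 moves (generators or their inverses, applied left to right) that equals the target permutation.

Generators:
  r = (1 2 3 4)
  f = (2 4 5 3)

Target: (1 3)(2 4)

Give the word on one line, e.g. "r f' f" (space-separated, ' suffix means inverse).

  after r: (1 2 3 4)
  after r: (1 3)(2 4)

r r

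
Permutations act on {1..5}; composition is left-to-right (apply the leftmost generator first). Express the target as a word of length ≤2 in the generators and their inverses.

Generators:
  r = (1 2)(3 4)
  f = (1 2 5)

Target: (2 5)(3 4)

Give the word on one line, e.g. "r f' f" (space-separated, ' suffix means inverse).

  after r: (1 2)(3 4)
  after f': (2 5)(3 4)

r f'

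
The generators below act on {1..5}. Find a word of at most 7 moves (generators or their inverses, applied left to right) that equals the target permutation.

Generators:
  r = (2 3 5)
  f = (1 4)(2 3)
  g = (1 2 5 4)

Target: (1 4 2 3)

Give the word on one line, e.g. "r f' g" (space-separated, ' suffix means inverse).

r f g f r'

  after r: (2 3 5)
  after f: (1 4)(3 5)
  after g: (2 5 3 4)
  after f: (1 4 3)(2 5)
  after r': (1 4 2 3)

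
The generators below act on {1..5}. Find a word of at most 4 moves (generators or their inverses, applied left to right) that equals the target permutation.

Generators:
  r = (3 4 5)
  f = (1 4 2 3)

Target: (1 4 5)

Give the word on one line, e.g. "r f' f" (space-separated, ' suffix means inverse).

f r f r'

  after f: (1 4 2 3)
  after r: (1 5 3)(2 4)
  after f: (1 5)(3 4)
  after r': (1 4 5)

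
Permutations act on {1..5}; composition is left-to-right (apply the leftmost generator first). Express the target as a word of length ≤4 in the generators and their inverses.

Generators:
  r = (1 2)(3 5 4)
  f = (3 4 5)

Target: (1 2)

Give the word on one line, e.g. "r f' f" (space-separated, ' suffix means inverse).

f' r f f

  after f': (3 5 4)
  after r: (1 2)(3 4 5)
  after f: (1 2)(3 5 4)
  after f: (1 2)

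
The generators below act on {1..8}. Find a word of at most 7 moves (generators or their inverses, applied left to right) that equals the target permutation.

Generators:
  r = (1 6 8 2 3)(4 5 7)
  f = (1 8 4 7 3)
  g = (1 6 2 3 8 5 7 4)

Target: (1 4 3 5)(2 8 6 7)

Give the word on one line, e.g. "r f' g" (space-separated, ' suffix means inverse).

f' f' g' g' f

  after f': (1 3 7 4 8)
  after f': (1 7 8 3 4)
  after g': (1 5 8 2 6)(3 7)
  after g': (1 8 6 4 7 2)(3 5)
  after f: (1 4 3 5)(2 8 6 7)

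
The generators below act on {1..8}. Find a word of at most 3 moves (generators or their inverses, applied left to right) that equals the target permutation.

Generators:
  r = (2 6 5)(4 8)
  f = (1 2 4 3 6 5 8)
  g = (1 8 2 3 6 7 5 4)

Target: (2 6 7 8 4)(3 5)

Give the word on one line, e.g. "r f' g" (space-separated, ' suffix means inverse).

  after g: (1 8 2 3 6 7 5 4)
  after f: (2 6 7 8 4)(3 5)

g f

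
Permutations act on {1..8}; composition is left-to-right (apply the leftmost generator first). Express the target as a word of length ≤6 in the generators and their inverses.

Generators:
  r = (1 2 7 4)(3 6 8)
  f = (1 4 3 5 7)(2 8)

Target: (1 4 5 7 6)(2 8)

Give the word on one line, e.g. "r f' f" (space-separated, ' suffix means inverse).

  after f': (1 7 5 3 4)(2 8)
  after r: (1 4 2 3)(5 6 8 7)
  after r: (2 6 3)(4 7 5 8)
  after f': (1 7 3 8)(2 6 4 5)
  after r: (1 4 5 7 6)(2 8)

f' r r f' r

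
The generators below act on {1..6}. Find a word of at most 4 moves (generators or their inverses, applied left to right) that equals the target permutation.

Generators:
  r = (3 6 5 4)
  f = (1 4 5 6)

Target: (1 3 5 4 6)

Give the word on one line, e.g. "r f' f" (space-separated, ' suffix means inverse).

r' f r f

  after r': (3 4 5 6)
  after f: (1 4 6 3 5)
  after r: (1 3 4 5)
  after f: (1 3 5 4 6)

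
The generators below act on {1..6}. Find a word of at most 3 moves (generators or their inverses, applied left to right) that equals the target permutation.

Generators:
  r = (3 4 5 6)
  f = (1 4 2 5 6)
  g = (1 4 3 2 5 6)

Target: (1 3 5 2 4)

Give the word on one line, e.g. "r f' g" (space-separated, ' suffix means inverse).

  after g': (1 6 5 2 3 4)
  after r: (1 3 5 2 4)

g' r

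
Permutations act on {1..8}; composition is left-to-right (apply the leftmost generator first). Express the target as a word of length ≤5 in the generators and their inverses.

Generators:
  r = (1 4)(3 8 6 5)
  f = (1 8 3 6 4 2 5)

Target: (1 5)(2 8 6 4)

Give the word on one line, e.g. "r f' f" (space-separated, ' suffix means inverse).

f r' r'

  after f: (1 8 3 6 4 2 5)
  after r': (1 3 8 5 4 2 6)
  after r': (1 5)(2 8 6 4)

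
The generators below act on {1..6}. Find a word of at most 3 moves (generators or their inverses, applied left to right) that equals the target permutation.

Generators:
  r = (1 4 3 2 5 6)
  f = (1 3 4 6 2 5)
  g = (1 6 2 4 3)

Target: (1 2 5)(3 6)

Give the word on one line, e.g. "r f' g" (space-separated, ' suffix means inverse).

  after r: (1 4 3 2 5 6)
  after g': (1 2 5)(3 6)

r g'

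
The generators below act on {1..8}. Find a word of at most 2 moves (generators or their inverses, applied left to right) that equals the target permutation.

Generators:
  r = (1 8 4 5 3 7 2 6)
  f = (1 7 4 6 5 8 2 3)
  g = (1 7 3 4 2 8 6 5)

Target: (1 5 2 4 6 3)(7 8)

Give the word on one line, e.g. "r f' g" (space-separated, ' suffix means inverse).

r f'

  after r: (1 8 4 5 3 7 2 6)
  after f': (1 5 2 4 6 3)(7 8)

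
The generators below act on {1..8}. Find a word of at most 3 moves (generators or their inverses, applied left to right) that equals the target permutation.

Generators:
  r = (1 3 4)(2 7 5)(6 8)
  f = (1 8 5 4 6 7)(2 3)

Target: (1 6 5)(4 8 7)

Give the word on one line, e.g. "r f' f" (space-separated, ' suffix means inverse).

  after f': (1 7 6 4 5 8)(2 3)
  after f': (1 6 5)(4 8 7)

f' f'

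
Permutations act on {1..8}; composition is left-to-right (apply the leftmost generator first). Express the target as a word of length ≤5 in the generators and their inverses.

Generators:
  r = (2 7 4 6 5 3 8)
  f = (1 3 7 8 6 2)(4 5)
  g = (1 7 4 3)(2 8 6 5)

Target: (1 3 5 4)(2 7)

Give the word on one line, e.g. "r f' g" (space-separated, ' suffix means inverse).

f r' f' r' f'

  after f: (1 3 7 8 6 2)(4 5)
  after r': (1 5 7 3 2)(4 6 8)
  after f': (1 4 8 5 3 6 7)
  after r': (1 7)(2 8 6)(3 4)
  after f': (1 3 5 4)(2 7)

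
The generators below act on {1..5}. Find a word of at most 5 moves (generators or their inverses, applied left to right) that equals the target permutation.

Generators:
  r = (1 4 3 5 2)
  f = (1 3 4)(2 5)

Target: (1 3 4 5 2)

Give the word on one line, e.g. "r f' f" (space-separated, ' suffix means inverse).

  after f: (1 3 4)(2 5)
  after f: (1 4 3)
  after r: (1 3 4 5 2)

f f r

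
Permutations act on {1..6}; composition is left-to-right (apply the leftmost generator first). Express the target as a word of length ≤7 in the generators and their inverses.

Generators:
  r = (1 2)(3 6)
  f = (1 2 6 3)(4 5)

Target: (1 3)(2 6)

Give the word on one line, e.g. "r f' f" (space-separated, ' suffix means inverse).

  after f: (1 2 6 3)(4 5)
  after f: (1 6)(2 3)
  after r': (1 3)(2 6)
  after r': (1 6)(2 3)
  after r': (1 3)(2 6)

f f r' r' r'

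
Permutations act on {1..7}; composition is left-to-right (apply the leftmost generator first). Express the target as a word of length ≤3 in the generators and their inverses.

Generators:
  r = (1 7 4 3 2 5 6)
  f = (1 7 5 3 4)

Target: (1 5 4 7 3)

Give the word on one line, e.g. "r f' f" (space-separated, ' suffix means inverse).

  after f: (1 7 5 3 4)
  after f: (1 5 4 7 3)

f f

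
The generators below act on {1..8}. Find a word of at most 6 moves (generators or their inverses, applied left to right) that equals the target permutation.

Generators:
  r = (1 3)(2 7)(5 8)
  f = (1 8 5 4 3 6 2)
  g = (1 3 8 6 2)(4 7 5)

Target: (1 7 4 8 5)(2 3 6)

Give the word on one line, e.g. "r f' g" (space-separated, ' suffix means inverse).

  after f: (1 8 5 4 3 6 2)
  after r': (1 5 4)(2 3 6 7)
  after r': (1 8 5 4 3 6 2)
  after f: (1 5 3 2 8 4 6)
  after g': (1 7 4 8 5)(2 3 6)

f r' r' f g'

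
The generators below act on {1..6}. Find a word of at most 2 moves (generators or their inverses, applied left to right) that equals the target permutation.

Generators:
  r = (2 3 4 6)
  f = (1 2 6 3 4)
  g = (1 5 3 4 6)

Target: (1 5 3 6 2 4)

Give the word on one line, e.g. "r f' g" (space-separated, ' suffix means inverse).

r g

  after r: (2 3 4 6)
  after g: (1 5 3 6 2 4)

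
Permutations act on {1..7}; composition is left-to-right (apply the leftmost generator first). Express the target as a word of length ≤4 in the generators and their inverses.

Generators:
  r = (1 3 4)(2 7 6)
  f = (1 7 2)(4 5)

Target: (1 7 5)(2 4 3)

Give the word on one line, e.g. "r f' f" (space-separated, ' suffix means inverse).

  after f': (1 2 7)(4 5)
  after r': (1 6 7 4 5 3)
  after f: (1 6 2)(3 7 5)
  after r': (1 7 5)(2 4 3)

f' r' f r'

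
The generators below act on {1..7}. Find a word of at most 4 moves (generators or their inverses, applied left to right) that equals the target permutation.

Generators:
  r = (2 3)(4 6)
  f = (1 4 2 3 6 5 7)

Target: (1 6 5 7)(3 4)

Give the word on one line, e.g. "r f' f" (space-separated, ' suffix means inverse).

  after f: (1 4 2 3 6 5 7)
  after r: (1 6 5 7)(3 4)

f r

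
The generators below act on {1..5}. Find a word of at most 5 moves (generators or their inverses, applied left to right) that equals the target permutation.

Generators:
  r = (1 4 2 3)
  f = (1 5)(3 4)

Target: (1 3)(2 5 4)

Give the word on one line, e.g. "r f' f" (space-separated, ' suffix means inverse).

  after f: (1 5)(3 4)
  after r': (1 5 3)(2 4)
  after r': (1 5 2)
  after f': (2 5)(3 4)
  after r': (1 3)(2 5 4)

f r' r' f' r'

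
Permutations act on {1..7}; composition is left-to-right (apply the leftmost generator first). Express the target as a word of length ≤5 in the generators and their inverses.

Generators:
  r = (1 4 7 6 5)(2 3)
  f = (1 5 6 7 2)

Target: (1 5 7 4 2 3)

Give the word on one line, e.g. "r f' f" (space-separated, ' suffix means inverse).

r f' r r f'

  after r: (1 4 7 6 5)(2 3)
  after f': (1 4 6)(2 3 7 5)
  after r: (1 7)(3 6 4 5)
  after r: (1 6 7 4)(2 3 5)
  after f': (1 5 7 4 2 3)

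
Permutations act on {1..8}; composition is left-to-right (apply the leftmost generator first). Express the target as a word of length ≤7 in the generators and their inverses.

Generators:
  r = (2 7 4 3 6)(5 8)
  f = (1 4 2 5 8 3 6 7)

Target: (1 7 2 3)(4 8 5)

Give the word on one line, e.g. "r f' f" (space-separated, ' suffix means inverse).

  after r: (2 7 4 3 6)(5 8)
  after r: (2 4 6 7 3)
  after r: (2 3 7 6 4)(5 8)
  after f: (1 4 5 3)(2 6)
  after r': (1 7 2 3)(4 8 5)

r r r f r'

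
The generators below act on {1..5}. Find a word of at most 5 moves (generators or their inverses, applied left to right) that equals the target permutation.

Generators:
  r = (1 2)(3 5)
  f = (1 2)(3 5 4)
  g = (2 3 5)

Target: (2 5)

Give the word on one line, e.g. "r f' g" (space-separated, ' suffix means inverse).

g f f r f'

  after g: (2 3 5)
  after f: (1 2 5)(3 4)
  after f: (2 4 5)
  after r: (1 2 4 3 5)
  after f': (2 5)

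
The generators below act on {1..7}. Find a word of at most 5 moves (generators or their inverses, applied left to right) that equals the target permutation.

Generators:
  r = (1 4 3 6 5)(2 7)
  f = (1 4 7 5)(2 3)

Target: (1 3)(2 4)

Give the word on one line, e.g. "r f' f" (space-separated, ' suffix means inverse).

  after r': (1 5 6 3 4)(2 7)
  after f': (1 7 3)(2 4 5 6)
  after f': (1 4 7 2)(3 5 6)
  after r: (1 3)(2 4)

r' f' f' r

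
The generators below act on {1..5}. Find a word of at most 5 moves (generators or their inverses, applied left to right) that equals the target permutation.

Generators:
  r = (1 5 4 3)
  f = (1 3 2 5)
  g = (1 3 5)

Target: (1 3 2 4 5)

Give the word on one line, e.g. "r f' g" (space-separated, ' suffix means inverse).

  after r': (1 3 4 5)
  after g': (3 4)
  after f: (1 3 4 2 5)
  after r: (2 4)
  after f: (1 3 2 4 5)

r' g' f r f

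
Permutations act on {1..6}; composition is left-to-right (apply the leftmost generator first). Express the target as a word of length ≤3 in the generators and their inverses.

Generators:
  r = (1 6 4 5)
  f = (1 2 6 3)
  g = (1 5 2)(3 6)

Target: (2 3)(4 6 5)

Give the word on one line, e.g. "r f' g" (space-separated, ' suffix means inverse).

f' f' r'

  after f': (1 3 6 2)
  after f': (1 6)(2 3)
  after r': (2 3)(4 6 5)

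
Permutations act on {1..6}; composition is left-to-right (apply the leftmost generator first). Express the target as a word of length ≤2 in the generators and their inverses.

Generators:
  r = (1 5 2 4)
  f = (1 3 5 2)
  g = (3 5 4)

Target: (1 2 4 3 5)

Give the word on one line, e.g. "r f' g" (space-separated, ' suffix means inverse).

r f

  after r: (1 5 2 4)
  after f: (1 2 4 3 5)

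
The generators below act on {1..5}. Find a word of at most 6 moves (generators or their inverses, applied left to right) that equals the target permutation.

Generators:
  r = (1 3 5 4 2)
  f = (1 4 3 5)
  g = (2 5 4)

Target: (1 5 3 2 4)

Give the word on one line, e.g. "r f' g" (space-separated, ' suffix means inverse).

g g r g r

  after g: (2 5 4)
  after g: (2 4 5)
  after r: (1 3 5)
  after g: (1 3 4 2 5)
  after r: (1 5 3 2 4)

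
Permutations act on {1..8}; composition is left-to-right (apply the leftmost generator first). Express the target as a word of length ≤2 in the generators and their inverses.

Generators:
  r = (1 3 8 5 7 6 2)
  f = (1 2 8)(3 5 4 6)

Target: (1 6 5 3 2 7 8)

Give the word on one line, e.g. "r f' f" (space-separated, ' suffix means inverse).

  after r': (1 2 6 7 5 8 3)
  after r': (1 6 5 3 2 7 8)

r' r'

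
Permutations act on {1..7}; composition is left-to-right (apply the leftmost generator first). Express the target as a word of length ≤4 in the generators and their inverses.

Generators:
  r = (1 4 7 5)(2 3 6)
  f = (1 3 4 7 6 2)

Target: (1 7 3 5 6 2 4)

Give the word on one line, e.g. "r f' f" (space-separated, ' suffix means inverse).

  after r': (1 5 7 4)(2 6 3)
  after r': (1 7)(2 3 6)(4 5)
  after f': (1 4 5 3 7 2)
  after r: (1 7 3 5 6 2 4)

r' r' f' r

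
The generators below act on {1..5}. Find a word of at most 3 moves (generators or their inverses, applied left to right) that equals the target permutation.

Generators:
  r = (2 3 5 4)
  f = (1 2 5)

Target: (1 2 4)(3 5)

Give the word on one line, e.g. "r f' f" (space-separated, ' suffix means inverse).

  after r': (2 4 5 3)
  after f: (1 2 4)(3 5)

r' f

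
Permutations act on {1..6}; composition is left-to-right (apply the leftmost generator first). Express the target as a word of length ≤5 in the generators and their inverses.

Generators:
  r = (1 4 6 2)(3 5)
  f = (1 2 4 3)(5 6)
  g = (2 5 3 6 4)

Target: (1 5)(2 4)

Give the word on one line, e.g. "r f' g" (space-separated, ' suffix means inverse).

g f g

  after g: (2 5 3 6 4)
  after f: (1 2 6 3 5)
  after g: (1 5)(2 4)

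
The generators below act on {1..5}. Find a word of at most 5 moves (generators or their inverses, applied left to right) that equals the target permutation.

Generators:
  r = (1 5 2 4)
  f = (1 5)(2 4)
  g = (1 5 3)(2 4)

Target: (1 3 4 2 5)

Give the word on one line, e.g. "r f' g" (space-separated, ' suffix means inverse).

f g r'

  after f: (1 5)(2 4)
  after g: (1 3)
  after r': (1 3 4 2 5)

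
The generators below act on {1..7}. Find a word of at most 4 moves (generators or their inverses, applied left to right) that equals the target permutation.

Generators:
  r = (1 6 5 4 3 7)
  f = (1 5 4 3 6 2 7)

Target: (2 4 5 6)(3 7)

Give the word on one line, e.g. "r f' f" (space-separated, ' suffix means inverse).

f r' r'

  after f: (1 5 4 3 6 2 7)
  after r': (1 6 2 3)
  after r': (2 4 5 6)(3 7)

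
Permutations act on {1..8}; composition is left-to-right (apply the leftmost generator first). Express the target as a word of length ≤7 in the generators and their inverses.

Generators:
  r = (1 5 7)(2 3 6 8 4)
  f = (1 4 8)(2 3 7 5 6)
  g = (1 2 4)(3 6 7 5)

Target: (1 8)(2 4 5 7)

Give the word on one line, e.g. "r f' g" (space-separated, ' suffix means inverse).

  after g': (1 4 2)(3 5 7 6)
  after f: (1 8)(2 4 3 6 7)
  after g: (1 8 2)(3 7 4 6 5)
  after g: (1 8 4 7)(3 5 6)
  after g: (1 8)(2 4 5 7)

g' f g g g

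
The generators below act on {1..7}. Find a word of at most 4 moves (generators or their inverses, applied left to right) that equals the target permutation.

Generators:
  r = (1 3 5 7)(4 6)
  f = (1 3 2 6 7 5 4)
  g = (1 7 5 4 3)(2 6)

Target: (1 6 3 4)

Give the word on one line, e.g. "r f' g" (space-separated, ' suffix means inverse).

  after g: (1 7 5 4 3)(2 6)
  after f': (1 6 3 4)

g f'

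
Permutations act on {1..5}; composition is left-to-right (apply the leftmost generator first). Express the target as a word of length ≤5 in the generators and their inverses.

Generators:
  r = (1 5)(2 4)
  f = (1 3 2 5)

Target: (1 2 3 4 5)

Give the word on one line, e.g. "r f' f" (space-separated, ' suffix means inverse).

f r r r f

  after f: (1 3 2 5)
  after r: (1 3 4 2)
  after r: (1 3 2 5)
  after r: (1 3 4 2)
  after f: (1 2 3 4 5)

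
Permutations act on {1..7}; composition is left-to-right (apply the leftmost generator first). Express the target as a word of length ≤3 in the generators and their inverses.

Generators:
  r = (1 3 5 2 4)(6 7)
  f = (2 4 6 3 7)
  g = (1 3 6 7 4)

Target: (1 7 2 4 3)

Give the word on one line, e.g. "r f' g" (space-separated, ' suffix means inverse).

g f' g

  after g: (1 3 6 7 4)
  after f': (1 6 3 4)(2 7)
  after g: (1 7 2 4 3)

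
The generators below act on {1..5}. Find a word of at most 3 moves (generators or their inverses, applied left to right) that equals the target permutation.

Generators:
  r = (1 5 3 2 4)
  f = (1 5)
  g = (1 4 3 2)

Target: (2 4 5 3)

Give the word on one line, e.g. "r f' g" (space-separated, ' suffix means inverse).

r f

  after r: (1 5 3 2 4)
  after f: (2 4 5 3)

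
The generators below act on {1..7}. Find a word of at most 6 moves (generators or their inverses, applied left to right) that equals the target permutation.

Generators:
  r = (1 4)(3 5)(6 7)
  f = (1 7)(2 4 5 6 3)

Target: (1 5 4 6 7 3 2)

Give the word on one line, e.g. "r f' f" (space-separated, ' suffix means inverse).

f' f' r' f

  after f': (1 7)(2 3 6 5 4)
  after f': (2 6 4 3 5)
  after r': (1 4 5 2 7 6)
  after f: (1 5 4 6 7 3 2)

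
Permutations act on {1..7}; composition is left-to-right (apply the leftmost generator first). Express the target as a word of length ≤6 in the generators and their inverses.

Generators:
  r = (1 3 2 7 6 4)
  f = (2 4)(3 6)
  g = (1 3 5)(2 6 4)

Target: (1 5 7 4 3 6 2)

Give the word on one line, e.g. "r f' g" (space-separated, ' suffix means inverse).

f g' r r

  after f: (2 4)(3 6)
  after g': (1 5 3 2 6)
  after r: (1 5 2 4)(3 7 6)
  after r: (1 5 7 4 3 6 2)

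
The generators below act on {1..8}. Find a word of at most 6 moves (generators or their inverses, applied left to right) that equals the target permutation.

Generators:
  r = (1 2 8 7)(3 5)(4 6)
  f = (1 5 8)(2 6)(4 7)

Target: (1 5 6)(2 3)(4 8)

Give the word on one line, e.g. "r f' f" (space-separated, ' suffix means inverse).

f' f' r f' r

  after f': (1 8 5)(2 6)(4 7)
  after f': (1 5 8)
  after r: (1 3 5 7)(2 8)(4 6)
  after f': (1 3)(2 5 4)(6 7 8)
  after r: (1 5 6)(2 3)(4 8)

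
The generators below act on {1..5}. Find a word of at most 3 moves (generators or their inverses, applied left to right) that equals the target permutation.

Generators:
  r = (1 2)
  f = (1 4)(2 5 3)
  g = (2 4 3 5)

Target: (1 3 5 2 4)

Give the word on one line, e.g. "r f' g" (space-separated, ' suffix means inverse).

r f'

  after r: (1 2)
  after f': (1 3 5 2 4)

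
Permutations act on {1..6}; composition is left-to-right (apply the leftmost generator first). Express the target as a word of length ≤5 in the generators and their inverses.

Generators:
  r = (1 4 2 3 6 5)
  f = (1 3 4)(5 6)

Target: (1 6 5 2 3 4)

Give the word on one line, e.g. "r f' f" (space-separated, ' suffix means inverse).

  after r: (1 4 2 3 6 5)
  after f': (1 3 5 4 2)
  after f': (2 4)(3 6 5)
  after r': (1 5 2)
  after f: (1 6 5 2 3 4)

r f' f' r' f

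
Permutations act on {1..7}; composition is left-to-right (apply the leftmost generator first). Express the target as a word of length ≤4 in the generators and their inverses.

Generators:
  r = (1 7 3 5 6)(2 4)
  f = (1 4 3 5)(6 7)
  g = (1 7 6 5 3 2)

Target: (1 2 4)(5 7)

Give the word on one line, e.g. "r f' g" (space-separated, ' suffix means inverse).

g' f'

  after g': (1 2 3 5 6 7)
  after f': (1 2 4)(5 7)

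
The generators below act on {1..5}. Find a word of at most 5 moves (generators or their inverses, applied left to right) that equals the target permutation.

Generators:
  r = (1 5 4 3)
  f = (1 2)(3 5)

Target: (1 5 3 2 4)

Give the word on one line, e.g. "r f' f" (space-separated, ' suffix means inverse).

f' r' f r

  after f': (1 2)(3 5)
  after r': (1 2 3)(4 5)
  after f: (2 5 4 3)
  after r: (1 5 3 2 4)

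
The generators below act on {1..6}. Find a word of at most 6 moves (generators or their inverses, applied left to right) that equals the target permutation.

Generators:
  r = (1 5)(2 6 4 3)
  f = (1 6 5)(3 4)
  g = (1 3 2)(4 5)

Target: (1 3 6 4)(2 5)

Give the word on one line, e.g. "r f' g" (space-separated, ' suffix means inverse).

  after r: (1 5)(2 6 4 3)
  after r: (2 4)(3 6)
  after r: (1 5)(2 3 4 6)
  after g': (1 4 6 3 5 2)
  after f': (1 3 6 4)(2 5)

r r r g' f'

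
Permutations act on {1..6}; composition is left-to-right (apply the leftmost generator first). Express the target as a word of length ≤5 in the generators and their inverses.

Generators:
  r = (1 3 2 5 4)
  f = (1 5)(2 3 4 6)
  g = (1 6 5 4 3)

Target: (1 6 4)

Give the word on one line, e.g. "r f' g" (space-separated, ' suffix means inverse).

r g f r f

  after r: (1 3 2 5 4)
  after g: (2 4 6 5 3)
  after f: (1 5 4 2 6)
  after r: (1 4 5)(2 6 3)
  after f: (1 6 4)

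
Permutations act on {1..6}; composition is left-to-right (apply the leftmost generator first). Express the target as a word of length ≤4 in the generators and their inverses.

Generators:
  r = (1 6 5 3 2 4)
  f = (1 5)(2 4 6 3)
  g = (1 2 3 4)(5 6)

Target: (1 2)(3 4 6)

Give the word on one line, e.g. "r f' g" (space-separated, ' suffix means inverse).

g r' f

  after g: (1 2 3 4)(5 6)
  after r': (1 3 2 5)
  after f: (1 2)(3 4 6)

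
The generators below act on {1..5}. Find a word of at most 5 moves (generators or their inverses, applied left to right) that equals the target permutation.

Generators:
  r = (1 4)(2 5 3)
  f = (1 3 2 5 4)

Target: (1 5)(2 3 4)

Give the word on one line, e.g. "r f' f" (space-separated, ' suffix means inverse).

r r f f r

  after r: (1 4)(2 5 3)
  after r: (2 3 5)
  after f: (1 3 4)
  after f: (1 2 5 4 3)
  after r: (1 5)(2 3 4)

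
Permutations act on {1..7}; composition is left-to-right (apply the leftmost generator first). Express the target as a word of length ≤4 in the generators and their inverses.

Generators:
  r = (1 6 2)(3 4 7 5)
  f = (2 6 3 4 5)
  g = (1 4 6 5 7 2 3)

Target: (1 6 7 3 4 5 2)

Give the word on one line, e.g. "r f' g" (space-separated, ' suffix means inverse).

g g

  after g: (1 4 6 5 7 2 3)
  after g: (1 6 7 3 4 5 2)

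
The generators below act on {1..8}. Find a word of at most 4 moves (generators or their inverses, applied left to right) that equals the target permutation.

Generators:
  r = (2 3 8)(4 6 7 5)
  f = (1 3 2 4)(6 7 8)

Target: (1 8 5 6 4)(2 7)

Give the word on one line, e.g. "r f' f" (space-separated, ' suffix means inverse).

f r' r'

  after f: (1 3 2 4)(6 7 8)
  after r': (1 2 5 7 3 8 4)
  after r': (1 8 5 6 4)(2 7)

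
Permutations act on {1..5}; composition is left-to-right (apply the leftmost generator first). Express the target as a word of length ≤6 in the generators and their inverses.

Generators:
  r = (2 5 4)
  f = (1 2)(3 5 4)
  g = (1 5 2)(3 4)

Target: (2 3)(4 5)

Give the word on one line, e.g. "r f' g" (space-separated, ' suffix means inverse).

r g r' f r

  after r: (2 5 4)
  after g: (1 5 3 4)
  after r': (1 2 4)(3 5)
  after f: (2 3 4)
  after r: (2 3)(4 5)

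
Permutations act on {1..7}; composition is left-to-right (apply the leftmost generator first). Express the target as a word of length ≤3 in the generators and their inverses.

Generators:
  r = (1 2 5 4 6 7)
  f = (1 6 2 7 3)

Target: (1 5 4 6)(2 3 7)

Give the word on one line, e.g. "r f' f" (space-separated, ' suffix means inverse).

  after f: (1 6 2 7 3)
  after f: (1 2 3 6 7)
  after r: (1 5 4 6)(2 3 7)

f f r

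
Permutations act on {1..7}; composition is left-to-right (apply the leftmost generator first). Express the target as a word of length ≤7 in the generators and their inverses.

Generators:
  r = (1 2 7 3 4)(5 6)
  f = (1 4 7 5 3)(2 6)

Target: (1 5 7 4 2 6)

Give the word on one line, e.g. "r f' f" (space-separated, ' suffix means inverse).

f r f' r' f

  after f: (1 4 7 5 3)(2 6)
  after r: (2 5 4 3)(6 7)
  after f': (1 3 6 4 5)(2 7)
  after r': (1 7)(3 5 4 6)
  after f: (1 5 7 4 2 6)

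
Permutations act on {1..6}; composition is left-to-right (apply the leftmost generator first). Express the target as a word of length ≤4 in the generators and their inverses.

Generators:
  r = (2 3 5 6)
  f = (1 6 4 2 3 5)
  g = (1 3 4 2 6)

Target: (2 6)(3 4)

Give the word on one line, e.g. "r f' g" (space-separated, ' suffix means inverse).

  after g: (1 3 4 2 6)
  after r': (1 2 5 3 4 6)
  after f: (1 3 2)
  after g': (2 6)(3 4)

g r' f g'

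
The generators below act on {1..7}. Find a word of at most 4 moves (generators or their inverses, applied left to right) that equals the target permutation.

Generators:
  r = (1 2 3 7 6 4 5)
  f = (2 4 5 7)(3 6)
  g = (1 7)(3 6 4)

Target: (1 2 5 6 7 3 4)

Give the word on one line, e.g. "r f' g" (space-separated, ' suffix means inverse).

f r

  after f: (2 4 5 7)(3 6)
  after r: (1 2 5 6 7 3 4)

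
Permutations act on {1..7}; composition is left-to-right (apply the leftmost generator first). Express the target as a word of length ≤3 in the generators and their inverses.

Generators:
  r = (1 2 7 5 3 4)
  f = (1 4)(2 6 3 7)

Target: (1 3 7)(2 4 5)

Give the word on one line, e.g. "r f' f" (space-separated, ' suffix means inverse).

  after r': (1 4 3 5 7 2)
  after r': (1 3 7)(2 4 5)

r' r'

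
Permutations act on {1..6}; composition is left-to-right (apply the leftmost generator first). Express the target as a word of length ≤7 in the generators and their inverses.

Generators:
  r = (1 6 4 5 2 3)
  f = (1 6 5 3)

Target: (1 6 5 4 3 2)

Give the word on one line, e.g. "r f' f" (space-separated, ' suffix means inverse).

  after f: (1 6 5 3)
  after r: (1 4 5)(2 3 6)
  after f: (1 4 3 5 6 2)
  after r: (1 5 4)(2 6 3)
  after f': (1 6 5 4 3 2)

f r f r f'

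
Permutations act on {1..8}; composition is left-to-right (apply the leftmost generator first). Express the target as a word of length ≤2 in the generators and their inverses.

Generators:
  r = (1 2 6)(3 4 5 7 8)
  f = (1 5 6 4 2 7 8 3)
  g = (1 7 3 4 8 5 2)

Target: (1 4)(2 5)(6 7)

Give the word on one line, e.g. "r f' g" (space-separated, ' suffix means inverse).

  after r': (1 6 2)(3 8 7 5 4)
  after f: (1 4)(2 5)(6 7)

r' f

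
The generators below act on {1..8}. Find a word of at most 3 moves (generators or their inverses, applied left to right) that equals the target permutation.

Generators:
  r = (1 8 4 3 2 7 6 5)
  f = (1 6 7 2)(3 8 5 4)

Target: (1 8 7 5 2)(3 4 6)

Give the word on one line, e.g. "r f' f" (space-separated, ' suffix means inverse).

  after r': (1 5 6 7 2 3 4 8)
  after f: (1 4 5 7)(2 8 6)
  after r': (1 8 7 5 2)(3 4 6)

r' f r'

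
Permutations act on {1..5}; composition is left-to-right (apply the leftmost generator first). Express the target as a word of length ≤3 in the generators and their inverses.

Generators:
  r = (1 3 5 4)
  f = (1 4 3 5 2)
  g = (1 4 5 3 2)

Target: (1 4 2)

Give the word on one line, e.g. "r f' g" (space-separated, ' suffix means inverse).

  after f: (1 4 3 5 2)
  after g': (3 4 5)
  after f: (1 4 2)

f g' f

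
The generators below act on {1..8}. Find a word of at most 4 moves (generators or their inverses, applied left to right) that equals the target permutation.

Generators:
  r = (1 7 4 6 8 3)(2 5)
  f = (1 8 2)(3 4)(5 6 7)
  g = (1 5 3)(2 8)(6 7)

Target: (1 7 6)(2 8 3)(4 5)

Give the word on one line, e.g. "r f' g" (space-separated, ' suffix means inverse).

g f g'

  after g: (1 5 3)(2 8)(6 7)
  after f: (1 6 5 4 3 8)
  after g': (1 7 6)(2 8 3)(4 5)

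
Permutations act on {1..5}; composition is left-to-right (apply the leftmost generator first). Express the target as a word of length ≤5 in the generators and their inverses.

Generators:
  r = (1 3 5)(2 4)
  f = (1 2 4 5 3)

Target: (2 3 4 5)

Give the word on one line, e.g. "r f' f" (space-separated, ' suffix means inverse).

r' f f

  after r': (1 5 3)(2 4)
  after f: (1 3 2 5)
  after f: (2 3 4 5)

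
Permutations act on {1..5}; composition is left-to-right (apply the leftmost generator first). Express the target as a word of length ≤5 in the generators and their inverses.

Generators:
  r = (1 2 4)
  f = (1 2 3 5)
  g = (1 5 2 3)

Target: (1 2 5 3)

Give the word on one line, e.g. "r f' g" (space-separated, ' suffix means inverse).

  after g: (1 5 2 3)
  after f': (1 3 5)
  after g': (1 2 5 3)

g f' g'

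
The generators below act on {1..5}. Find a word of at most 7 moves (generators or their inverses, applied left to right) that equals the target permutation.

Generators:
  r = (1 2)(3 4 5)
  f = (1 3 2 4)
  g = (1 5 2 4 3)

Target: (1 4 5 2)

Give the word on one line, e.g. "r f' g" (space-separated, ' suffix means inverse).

  after f': (1 4 2 3)
  after f': (1 2)(3 4)
  after r: (3 5)
  after g': (1 3)(2 5 4)
  after g': (1 4 5 2)

f' f' r g' g'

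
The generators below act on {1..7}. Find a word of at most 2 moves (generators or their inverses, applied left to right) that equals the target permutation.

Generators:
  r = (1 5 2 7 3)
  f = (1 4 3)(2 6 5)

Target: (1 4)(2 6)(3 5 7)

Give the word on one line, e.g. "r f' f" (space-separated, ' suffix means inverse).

f r

  after f: (1 4 3)(2 6 5)
  after r: (1 4)(2 6)(3 5 7)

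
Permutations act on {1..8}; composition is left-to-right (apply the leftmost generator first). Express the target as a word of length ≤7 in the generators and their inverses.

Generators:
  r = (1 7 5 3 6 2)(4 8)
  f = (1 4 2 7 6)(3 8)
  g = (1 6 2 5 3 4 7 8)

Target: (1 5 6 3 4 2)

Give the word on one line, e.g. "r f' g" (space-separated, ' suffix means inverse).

f r r f g

  after f: (1 4 2 7 6)(3 8)
  after r: (1 8 6 7 2 5 3 4)
  after r: (1 4 7)(2 3 8)(5 6)
  after f: (1 2 8 7 4 6 5)
  after g: (1 5 6 3 4 2)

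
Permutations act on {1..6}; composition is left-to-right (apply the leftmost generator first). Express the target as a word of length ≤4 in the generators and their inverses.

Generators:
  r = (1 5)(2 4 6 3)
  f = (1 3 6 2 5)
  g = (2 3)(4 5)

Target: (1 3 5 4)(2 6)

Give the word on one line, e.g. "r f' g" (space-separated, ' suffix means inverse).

g f

  after g: (2 3)(4 5)
  after f: (1 3 5 4)(2 6)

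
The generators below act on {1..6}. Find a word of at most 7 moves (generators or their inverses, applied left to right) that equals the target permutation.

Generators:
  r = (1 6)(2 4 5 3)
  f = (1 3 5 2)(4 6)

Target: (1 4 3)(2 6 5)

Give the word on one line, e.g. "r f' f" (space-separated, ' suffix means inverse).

f f r f r'

  after f: (1 3 5 2)(4 6)
  after f: (1 5)(2 3)
  after r: (1 3 4 5 6)
  after f: (1 5 4 2)(3 6)
  after r': (1 4 3)(2 6 5)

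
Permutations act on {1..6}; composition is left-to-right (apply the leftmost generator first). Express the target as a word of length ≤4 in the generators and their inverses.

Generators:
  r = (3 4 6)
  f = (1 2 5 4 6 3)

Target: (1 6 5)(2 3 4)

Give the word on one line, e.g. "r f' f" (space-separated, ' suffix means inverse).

f' f'

  after f': (1 3 6 4 5 2)
  after f': (1 6 5)(2 3 4)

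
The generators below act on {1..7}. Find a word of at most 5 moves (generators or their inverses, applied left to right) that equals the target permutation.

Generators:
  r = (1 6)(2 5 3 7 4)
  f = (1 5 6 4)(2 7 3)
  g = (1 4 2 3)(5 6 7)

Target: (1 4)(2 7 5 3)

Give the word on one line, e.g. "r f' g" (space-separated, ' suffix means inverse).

g r f r

  after g: (1 4 2 3)(5 6 7)
  after r: (1 2 7 3 6 4 5)
  after f: (1 7 2 3 4 6)
  after r: (1 4)(2 7 5 3)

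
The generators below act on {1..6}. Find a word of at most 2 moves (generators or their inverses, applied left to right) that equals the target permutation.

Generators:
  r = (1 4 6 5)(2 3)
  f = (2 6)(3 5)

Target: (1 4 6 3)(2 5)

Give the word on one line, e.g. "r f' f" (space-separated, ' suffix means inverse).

f' r

  after f': (2 6)(3 5)
  after r: (1 4 6 3)(2 5)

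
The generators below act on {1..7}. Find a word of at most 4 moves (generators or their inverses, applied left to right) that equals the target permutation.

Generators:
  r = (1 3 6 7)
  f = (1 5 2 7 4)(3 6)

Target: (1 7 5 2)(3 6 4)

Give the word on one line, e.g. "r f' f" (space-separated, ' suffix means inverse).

f' r' f'

  after f': (1 4 7 2 5)(3 6)
  after r': (1 4 6)(2 5 7)
  after f': (1 7 5 2)(3 6 4)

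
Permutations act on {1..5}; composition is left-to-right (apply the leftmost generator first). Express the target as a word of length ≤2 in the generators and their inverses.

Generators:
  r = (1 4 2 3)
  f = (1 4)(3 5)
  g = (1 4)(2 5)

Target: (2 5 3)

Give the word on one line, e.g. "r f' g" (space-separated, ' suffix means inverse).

f' g'

  after f': (1 4)(3 5)
  after g': (2 5 3)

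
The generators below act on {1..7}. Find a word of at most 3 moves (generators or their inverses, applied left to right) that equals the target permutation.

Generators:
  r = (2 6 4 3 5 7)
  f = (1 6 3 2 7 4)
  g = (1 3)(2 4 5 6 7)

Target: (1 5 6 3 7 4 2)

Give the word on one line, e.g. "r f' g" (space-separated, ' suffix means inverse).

f' g

  after f': (1 4 7 2 3 6)
  after g: (1 5 6 3 7 4 2)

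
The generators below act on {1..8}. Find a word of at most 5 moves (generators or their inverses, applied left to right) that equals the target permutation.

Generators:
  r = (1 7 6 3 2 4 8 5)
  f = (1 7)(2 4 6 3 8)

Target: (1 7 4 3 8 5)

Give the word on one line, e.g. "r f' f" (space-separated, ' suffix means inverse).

  after r: (1 7 6 3 2 4 8 5)
  after f: (2 6 8 5 7 3 4)
  after f: (1 7 8 5)(2 3 6)
  after f: (2 8 5 7)(4 6)
  after f: (1 7 4 3 8 5)

r f f f f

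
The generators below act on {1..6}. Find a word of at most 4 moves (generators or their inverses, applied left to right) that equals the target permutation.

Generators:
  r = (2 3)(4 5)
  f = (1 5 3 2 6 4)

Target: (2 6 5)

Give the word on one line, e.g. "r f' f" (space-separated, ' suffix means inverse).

  after r': (2 3)(4 5)
  after f': (1 4)(2 5 6)
  after r': (1 5 6 3 2 4)
  after f': (2 6 5)

r' f' r' f'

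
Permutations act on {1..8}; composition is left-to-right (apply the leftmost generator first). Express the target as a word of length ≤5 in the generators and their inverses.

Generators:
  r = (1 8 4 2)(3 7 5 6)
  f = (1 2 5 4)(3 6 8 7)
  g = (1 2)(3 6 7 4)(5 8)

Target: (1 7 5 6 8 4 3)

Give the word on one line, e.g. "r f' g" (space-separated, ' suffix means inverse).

r' f r'

  after r': (1 2 4 8)(3 6 5 7)
  after f: (1 5 3 8 2)(4 7 6)
  after r': (1 7 5 6 8 4 3)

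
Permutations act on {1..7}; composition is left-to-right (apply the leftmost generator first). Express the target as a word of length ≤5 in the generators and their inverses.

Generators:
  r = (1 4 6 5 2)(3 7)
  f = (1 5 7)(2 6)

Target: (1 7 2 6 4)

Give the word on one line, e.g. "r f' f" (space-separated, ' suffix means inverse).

  after f: (1 5 7)(2 6)
  after r: (1 2 5 3 7 4 6)
  after r: (4 5 7 6)
  after f': (1 7 2 6 4)

f r r f'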